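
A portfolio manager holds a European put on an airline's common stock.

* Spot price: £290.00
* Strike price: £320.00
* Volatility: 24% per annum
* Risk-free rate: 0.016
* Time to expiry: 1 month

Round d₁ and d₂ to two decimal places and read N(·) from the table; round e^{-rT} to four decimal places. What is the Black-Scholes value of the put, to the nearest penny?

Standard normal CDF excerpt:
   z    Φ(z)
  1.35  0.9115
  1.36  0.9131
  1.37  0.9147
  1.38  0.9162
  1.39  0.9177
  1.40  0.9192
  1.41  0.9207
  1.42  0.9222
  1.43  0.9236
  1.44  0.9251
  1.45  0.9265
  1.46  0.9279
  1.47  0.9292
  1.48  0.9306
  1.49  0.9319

£30.38

T = 0.08333;  σ√T = 0.0693
ln(S/K) + (r + σ²/2)T = ln(290/320) + (0.016 + 0.24²/2)·0.08333 = -0.0984 + 0.0037 = -0.0947
d₁ = -0.0947 / 0.0693 = -1.3670 → -1.37
d₂ = d₁ − σ√T = -1.3670 − 0.0693 = -1.4363 → -1.44
exp(−rT) = exp(−0.016·0.08333) = 0.9987
N(−d₂) = N(1.44) = 0.9251;  N(−d₁) = N(1.37) = 0.9147
P = 320·0.9987·0.9251 − 290·0.9147 = 295.6472 − 265.2630 = 30.3842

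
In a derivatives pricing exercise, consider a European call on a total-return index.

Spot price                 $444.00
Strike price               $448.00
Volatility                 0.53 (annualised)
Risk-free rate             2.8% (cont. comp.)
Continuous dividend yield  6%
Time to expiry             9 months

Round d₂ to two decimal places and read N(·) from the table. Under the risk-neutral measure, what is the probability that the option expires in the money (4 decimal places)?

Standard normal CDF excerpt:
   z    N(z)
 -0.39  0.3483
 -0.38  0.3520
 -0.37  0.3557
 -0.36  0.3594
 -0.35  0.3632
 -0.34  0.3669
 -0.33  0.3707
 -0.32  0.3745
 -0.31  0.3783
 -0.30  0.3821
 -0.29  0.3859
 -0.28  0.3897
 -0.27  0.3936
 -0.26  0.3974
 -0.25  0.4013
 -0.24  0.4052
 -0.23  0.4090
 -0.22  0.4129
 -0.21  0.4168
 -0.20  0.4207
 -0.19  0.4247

0.3821

T = 0.75;  σ√T = 0.4590
ln(S/K) + (r − q + σ²/2)T = ln(444/448) + (0.028 − 0.06 + 0.53²/2)·0.75 = -0.0090 + 0.0813 = 0.0724
d₁ = 0.0724 / 0.4590 = 0.1577 ≈ 0.16
d₂ = d₁ − σ√T = 0.1577 − 0.4590 = -0.3013 ≈ -0.30
Risk-neutral Pr[S_T > K] = N(d₂) = N(-0.30) = 0.3821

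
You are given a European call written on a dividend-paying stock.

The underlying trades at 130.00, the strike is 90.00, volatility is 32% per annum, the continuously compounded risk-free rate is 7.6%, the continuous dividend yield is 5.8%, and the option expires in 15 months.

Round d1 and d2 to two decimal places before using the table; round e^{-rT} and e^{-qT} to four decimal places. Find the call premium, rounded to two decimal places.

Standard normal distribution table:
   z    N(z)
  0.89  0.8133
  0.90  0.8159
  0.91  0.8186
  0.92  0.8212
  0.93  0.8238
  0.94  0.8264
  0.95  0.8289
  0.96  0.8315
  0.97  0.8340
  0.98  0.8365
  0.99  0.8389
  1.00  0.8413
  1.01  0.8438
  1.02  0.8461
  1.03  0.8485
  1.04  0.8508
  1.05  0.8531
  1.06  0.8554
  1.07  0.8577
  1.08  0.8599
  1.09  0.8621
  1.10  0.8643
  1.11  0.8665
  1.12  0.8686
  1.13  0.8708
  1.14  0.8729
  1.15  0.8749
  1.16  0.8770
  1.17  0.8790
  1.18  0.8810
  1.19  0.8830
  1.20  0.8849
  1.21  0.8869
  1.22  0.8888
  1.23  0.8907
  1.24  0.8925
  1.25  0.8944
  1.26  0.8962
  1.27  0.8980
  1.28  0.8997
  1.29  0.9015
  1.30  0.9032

σ√T = 0.32 × 1.1180 = 0.3578
ln(S/K) + (r − q + σ²/2)T = ln(130/90) + (0.076 − 0.058 + 0.32²/2)·1.25 = 0.3677 + 0.0865 = 0.4542
d₁ = 0.4542 / 0.3578 = 1.2696 → 1.27
d₂ = d₁ − σ√T = 1.2696 − 0.3578 = 0.9118 → 0.91
e^(−qT) = e^(−0.058·1.25) = 0.9301;  e^(−rT) = e^(−0.076·1.25) = 0.9094
N(d₁) = N(1.27) = 0.8980;  N(d₂) = N(0.91) = 0.8186
C = 130·0.9301·0.8980 − 90·0.9094·0.8186 = 108.5799 − 66.9991 = 41.5807

41.58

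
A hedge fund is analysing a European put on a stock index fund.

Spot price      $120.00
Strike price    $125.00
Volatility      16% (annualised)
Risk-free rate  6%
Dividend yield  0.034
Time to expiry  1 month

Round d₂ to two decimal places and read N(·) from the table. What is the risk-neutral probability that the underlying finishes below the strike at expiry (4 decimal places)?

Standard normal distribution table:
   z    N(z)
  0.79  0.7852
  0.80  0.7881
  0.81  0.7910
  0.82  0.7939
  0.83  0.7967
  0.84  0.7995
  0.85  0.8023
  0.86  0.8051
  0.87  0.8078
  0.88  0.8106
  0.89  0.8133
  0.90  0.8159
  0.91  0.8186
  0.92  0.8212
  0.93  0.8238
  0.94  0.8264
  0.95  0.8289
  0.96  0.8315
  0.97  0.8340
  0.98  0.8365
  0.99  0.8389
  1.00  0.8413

0.8051

T = 0.08333;  σ√T = 0.0462
d₁ = [ln(120/125) + (0.06 − 0.034 + 0.16²/2)·0.08333] / 0.0462 = [-0.0408 + 0.0032] / 0.0462 = -0.8138 which rounds to -0.81
d₂ = d₁ − σ√T = -0.8138 − 0.0462 = -0.8600 which rounds to -0.86
Pr(exercise) under Q = N(−d₂) = N(0.86) = 0.8051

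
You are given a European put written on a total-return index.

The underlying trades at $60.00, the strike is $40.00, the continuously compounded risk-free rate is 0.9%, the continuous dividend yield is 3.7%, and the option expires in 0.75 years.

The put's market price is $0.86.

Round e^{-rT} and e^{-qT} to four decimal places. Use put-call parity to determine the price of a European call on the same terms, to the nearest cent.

$19.48

e^(−qT) = e^(−0.037·0.75) = 0.9726;  e^(−rT) = e^(−0.009·0.75) = 0.9933
Put-call parity: C − P = S·e^(−qT) − K·e^(−rT) = 60·0.9726 − 40·0.9933 = 58.3560 − 39.7320 = 18.6240
C = P + (C − P) = 0.86 + (18.6240) = 19.4840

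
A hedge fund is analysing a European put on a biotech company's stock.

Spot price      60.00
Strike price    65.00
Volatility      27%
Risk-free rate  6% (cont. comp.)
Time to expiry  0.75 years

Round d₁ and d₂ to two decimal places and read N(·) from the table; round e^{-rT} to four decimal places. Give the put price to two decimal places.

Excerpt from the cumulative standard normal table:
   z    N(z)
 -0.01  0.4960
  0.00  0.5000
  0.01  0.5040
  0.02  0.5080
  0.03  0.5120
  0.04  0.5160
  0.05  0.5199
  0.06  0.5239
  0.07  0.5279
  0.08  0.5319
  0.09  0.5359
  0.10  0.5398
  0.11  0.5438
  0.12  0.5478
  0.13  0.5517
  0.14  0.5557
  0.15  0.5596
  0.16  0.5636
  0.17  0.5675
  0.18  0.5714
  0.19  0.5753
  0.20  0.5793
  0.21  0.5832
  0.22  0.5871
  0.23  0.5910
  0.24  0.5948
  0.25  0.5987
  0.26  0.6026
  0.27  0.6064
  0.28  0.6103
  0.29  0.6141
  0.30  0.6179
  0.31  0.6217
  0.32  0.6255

6.96

σ√T = 0.27 × 0.8660 = 0.2338
d₁ = [ln(60/65) + (0.06 + 0.27²/2)·0.75] / 0.2338 = [-0.0800 + 0.0723] / 0.2338 = -0.0330 which rounds to -0.03
d₂ = d₁ − σ√T = -0.0330 − 0.2338 = -0.2668 which rounds to -0.27
e^(−rT) = e^(−0.06·0.75) = 0.9560
N(−d₂) = N(0.27) = 0.6064;  N(−d₁) = N(0.03) = 0.5120
P = 65·0.9560·0.6064 − 60·0.5120 = 37.6817 − 30.7200 = 6.9617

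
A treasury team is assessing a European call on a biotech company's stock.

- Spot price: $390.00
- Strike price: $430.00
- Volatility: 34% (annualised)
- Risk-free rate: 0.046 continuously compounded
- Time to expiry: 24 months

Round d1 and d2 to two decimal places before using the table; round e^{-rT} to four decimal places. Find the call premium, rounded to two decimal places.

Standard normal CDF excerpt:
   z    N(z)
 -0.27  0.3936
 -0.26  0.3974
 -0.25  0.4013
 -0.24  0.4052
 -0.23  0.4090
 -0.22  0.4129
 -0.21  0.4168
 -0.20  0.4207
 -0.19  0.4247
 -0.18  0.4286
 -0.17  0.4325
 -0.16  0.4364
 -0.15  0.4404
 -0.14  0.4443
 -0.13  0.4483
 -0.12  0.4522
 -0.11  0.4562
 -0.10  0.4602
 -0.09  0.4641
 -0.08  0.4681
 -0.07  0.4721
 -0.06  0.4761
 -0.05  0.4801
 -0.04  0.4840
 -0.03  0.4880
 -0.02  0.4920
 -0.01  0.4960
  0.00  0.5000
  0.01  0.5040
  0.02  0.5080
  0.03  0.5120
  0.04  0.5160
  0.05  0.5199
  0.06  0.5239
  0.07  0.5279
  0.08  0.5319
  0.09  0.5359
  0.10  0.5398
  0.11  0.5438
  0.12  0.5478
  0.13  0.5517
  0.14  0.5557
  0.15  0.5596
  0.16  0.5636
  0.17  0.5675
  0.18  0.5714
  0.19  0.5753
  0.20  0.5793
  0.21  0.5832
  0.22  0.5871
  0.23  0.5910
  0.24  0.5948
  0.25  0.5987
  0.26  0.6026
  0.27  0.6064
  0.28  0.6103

T = 2;  σ√T = 0.4808
ln(S/K) + (r + σ²/2)T = ln(390/430) + (0.046 + 0.34²/2)·2 = -0.0976 + 0.2076 = 0.1100
d₁ = 0.1100 / 0.4808 = 0.2287 ≈ 0.23
d₂ = d₁ − σ√T = 0.2287 − 0.4808 = -0.2521 ≈ -0.25
e^(−rT) = e^(−0.046·2) = 0.9121
N(d₁) = N(0.23) = 0.5910;  N(d₂) = N(-0.25) = 0.4013
C = 390·0.5910 − 430·0.9121·0.4013 = 230.4900 − 157.3911 = 73.0989

$73.10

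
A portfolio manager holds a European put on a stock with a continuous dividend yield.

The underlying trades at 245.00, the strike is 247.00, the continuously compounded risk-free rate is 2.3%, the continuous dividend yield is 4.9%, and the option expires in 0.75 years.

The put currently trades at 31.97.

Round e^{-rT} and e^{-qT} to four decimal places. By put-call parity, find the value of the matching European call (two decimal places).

e^(−qT) = e^(−0.049·0.75) = 0.9639;  e^(−rT) = e^(−0.023·0.75) = 0.9829
Put-call parity: C − P = S·e^(−qT) − K·e^(−rT) = 245·0.9639 − 247·0.9829 = 236.1555 − 242.7763 = -6.6208
C = P + (C − P) = 31.97 + (-6.6208) = 25.3492

25.35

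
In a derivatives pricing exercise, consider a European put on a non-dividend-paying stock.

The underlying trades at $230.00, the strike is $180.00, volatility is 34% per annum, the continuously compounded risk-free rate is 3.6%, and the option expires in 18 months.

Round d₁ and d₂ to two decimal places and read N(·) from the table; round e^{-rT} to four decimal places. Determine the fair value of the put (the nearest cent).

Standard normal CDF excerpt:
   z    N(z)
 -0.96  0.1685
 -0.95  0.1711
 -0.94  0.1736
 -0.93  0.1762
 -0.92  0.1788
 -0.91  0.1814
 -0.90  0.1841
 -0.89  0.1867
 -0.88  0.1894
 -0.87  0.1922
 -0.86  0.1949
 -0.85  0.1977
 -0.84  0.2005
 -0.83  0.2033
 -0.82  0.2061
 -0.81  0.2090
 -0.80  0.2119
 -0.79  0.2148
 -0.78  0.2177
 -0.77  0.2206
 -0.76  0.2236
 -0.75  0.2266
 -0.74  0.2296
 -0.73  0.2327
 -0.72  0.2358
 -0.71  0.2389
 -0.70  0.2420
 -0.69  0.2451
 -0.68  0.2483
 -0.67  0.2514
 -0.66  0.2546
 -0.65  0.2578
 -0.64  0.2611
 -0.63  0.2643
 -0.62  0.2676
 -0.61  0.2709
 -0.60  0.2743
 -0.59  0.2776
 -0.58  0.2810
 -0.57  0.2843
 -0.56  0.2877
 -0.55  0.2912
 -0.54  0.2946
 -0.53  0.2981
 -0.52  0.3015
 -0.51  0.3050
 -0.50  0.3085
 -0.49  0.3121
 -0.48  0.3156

$11.49

T = 1.5;  σ√T = 0.4164
d₁ = [ln(230/180) + (0.036 + 0.34²/2)·1.5] / 0.4164 = [0.2451 + 0.1407] / 0.4164 = 0.9265 → 0.93
d₂ = d₁ − σ√T = 0.9265 − 0.4164 = 0.5101 → 0.51
e^(−rT) = e^(−0.036·1.5) = 0.9474
N(−d₂) = N(-0.51) = 0.3050;  N(−d₁) = N(-0.93) = 0.1762
P = 180·0.9474·0.3050 − 230·0.1762 = 52.0123 − 40.5260 = 11.4863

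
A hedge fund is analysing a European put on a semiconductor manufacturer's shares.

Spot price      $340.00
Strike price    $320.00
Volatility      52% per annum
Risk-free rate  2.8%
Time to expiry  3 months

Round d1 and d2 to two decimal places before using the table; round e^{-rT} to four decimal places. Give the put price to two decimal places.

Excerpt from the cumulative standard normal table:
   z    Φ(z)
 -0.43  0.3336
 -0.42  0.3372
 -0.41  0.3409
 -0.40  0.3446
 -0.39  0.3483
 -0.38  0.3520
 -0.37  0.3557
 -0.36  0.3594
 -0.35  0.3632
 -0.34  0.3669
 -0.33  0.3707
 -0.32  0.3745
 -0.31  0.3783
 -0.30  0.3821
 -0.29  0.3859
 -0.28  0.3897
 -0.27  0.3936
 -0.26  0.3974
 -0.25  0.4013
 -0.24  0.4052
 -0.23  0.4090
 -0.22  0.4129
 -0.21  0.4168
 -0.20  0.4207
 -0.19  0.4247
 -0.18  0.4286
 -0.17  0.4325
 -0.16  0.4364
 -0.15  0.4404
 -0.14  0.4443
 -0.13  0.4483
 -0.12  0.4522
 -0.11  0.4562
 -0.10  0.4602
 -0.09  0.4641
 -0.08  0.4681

T = 0.25;  σ√T = 0.2600
d₁ = [ln(340/320) + (0.028 + ½·0.52²)·0.25] / (σ√T) = (0.0606 + 0.0408) / 0.2600 = 0.3901 ≈ 0.39
d₂ = 0.3901 − 0.2600 = 0.1301 ≈ 0.13
exp(−rT) = exp(−0.028·0.25) = 0.9930
N(−d₂) = N(-0.13) = 0.4483;  N(−d₁) = N(-0.39) = 0.3483
P = 320·0.9930·0.4483 − 340·0.3483 = 142.4518 − 118.4220 = 24.0298

$24.03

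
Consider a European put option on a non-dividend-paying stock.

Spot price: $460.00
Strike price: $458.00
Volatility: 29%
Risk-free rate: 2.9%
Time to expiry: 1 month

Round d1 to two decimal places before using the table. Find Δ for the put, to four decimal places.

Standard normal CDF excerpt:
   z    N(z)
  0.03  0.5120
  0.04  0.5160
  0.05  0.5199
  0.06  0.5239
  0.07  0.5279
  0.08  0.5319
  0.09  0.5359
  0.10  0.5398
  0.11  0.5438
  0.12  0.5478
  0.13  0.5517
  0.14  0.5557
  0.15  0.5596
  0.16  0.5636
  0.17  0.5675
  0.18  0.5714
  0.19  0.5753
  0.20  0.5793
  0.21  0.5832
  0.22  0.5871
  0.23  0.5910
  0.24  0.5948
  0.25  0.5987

T = 0.08333;  σ√T = 0.0837
ln(S/K) + (r + σ²/2)T = ln(460/458) + (0.029 + 0.29²/2)·0.08333 = 0.0044 + 0.0059 = 0.0103
d₁ = 0.0103 / 0.0837 = 0.1228 → 0.12
N(d₁) = N(0.12) = 0.5478
Δ_put = N(d₁) − 1 = 0.5478 − 1 = -0.4522

-0.4522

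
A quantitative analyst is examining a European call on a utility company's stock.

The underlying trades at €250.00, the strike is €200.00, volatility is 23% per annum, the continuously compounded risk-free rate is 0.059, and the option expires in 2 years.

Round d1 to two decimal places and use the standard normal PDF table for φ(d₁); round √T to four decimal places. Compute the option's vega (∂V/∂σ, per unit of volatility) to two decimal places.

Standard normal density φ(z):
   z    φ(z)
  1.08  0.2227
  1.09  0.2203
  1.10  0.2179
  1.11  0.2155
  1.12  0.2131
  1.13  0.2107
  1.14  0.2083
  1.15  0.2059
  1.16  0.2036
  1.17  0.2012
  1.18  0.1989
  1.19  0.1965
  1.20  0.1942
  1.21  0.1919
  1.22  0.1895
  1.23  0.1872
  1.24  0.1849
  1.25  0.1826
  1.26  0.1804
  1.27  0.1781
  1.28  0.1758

T = 2;  σ√T = 0.3253
d₁ = [ln(250/200) + (0.059 + 0.23²/2)·2] / 0.3253 = [0.2231 + 0.1709] / 0.3253 = 1.2114 ⇒ 1.21
√T = √2 = 1.4142
φ(d₁) = φ(1.21) = 0.1919
vega = S·φ(d₁)·√T = 250·0.1919·1.4142 = 67.8462

67.85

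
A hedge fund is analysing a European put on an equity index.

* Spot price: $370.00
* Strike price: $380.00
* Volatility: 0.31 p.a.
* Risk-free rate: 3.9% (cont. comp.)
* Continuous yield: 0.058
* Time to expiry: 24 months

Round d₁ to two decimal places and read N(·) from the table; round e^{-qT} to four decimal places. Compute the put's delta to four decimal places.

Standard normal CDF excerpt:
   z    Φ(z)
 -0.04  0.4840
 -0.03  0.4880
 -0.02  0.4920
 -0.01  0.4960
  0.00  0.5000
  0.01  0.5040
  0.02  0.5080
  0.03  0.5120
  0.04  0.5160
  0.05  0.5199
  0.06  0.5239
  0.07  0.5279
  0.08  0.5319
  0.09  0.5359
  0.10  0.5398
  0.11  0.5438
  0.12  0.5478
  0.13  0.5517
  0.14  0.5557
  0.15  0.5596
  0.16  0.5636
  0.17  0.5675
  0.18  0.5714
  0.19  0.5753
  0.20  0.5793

T = 2;  σ√T = 0.4384
d₁ = [ln(370/380) + (0.039 − 0.058 + 0.31²/2)·2] / 0.4384 = [-0.0267 + 0.0581] / 0.4384 = 0.0717 → 0.07
N(d₁) = N(0.07) = 0.5279
Δ_put = exp(−qT)·(N(d₁) − 1) = 0.8905·(0.5279 − 1) = -0.4204

-0.4204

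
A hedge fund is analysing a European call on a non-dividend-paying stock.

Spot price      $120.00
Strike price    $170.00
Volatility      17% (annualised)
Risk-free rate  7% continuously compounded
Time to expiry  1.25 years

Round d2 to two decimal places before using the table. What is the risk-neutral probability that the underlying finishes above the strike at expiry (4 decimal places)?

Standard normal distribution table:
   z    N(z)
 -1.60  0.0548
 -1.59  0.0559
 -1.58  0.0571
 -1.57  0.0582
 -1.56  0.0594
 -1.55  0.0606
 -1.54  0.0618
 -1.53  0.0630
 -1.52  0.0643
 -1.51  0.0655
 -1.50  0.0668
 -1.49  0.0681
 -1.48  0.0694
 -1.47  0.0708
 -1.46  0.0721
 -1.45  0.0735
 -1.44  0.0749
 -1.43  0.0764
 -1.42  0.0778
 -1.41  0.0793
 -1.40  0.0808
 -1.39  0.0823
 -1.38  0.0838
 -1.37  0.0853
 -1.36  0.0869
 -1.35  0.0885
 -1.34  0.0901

σ√T = 0.17·√1.25 = 0.1901
d₁ = [ln(120/170) + (0.07 + 0.17²/2)·1.25] / 0.1901 = [-0.3483 + 0.1056] / 0.1901 = -1.2772 → -1.28
d₂ = d₁ − σ√T = -1.2772 − 0.1901 = -1.4672 → -1.47
Risk-neutral Pr[S_T > K] = N(d₂) = N(-1.47) = 0.0708

0.0708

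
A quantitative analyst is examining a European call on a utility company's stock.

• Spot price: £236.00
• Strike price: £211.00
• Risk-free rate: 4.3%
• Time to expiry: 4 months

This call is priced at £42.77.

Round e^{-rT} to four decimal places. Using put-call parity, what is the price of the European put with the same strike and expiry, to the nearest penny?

£14.77

exp(−rT) = exp(−0.043·0.3333) = 0.9858
Put-call parity: C − P = S − K·e^(−rT) = 236 − 211·0.9858 = 236 − 208.0038 = 27.9962
P = C − (C − P) = 42.77 − (27.9962) = 14.7738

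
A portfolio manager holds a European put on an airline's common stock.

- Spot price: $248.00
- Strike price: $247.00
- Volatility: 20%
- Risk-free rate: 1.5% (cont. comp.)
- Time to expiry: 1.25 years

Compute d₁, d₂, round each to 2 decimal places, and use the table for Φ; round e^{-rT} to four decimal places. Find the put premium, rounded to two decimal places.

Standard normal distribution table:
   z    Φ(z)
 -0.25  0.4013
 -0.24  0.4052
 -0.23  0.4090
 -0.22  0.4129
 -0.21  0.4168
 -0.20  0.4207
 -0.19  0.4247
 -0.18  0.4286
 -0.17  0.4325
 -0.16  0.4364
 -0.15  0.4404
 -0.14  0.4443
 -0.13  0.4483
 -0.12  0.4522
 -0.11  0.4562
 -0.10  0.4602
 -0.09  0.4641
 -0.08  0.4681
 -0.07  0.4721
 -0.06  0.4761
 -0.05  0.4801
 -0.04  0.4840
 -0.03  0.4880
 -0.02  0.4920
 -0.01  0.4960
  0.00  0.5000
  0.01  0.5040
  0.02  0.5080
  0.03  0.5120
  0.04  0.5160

T = 1.25;  σ√T = 0.2236
d₁ = [ln(248/247) + (0.015 + 0.2²/2)·1.25] / 0.2236 = [0.0040 + 0.0438] / 0.2236 = 0.2137 ≈ 0.21
d₂ = d₁ − σ√T = 0.2137 − 0.2236 = -0.0099 ≈ -0.01
e^(−rT) = e^(−0.015·1.25) = 0.9814
P = 247·0.9814·N(0.01) − 248·N(-0.21) = 247·0.9814·0.5040 − 248·0.4168 = 122.1725 − 103.3664 = 18.8061

$18.81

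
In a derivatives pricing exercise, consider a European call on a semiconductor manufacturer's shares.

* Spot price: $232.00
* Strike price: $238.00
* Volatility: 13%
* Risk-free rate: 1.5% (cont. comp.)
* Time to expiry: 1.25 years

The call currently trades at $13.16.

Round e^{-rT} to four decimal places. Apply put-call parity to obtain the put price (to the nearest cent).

e^(−rT) = e^(−0.015·1.25) = 0.9814
Put-call parity: C − P = S − K·e^(−rT) = 232 − 238·0.9814 = 232 − 233.5732 = -1.5732
P = C − (C − P) = 13.16 − (-1.5732) = 14.7332

$14.73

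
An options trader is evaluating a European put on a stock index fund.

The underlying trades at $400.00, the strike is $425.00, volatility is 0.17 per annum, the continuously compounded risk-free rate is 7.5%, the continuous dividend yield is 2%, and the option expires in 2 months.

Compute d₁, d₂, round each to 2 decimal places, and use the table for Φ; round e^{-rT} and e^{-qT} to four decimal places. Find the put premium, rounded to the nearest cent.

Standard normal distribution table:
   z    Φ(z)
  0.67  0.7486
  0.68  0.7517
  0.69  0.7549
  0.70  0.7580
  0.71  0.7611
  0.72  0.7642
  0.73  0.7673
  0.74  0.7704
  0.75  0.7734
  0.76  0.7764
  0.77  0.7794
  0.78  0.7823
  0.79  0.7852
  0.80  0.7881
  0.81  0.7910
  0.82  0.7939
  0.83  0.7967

σ√T = 0.17·√0.1667 = 0.0694
d₁ = [ln(400/425) + (0.075 − 0.02 + 0.17²/2)·0.1667] / 0.0694 = [-0.0606 + 0.0116] / 0.0694 = -0.7067 → -0.71
d₂ = d₁ − σ√T = -0.7067 − 0.0694 = -0.7761 → -0.78
exp(−qT) = exp(−0.02·0.1667) = 0.9967;  exp(−rT) = exp(−0.075·0.1667) = 0.9876
N(−d₂) = N(0.78) = 0.7823;  N(−d₁) = N(0.71) = 0.7611
P = 425·0.9876·0.7823 − 400·0.9967·0.7611 = 328.3548 − 303.4353 = 24.9194

$24.92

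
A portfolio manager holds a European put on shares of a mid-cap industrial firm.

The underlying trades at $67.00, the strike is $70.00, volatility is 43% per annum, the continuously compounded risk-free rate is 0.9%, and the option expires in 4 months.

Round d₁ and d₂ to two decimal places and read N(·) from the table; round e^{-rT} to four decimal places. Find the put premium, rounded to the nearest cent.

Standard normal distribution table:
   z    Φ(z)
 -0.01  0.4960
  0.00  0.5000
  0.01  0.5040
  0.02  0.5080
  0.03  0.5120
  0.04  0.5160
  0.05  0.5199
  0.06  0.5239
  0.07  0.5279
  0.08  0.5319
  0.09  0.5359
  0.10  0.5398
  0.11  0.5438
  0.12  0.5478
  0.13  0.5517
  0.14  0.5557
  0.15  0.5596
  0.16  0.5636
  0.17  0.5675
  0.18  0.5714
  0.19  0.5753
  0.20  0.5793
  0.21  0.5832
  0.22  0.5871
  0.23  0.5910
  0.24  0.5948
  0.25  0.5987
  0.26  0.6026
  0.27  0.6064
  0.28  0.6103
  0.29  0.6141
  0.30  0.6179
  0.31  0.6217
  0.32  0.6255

σ√T = 0.43 × 0.5774 = 0.2483
d₁ = [ln(67/70) + (0.009 + 0.43²/2)·0.3333] / 0.2483 = [-0.0438 + 0.0338] / 0.2483 = -0.0402 ⇒ -0.04
d₂ = d₁ − σ√T = -0.0402 − 0.2483 = -0.2885 ⇒ -0.29
e^(−rT) = e^(−0.009·0.3333) = 0.9970
N(−d₂) = N(0.29) = 0.6141;  N(−d₁) = N(0.04) = 0.5160
P = 70·0.9970·0.6141 − 67·0.5160 = 42.8580 − 34.5720 = 8.2860

$8.29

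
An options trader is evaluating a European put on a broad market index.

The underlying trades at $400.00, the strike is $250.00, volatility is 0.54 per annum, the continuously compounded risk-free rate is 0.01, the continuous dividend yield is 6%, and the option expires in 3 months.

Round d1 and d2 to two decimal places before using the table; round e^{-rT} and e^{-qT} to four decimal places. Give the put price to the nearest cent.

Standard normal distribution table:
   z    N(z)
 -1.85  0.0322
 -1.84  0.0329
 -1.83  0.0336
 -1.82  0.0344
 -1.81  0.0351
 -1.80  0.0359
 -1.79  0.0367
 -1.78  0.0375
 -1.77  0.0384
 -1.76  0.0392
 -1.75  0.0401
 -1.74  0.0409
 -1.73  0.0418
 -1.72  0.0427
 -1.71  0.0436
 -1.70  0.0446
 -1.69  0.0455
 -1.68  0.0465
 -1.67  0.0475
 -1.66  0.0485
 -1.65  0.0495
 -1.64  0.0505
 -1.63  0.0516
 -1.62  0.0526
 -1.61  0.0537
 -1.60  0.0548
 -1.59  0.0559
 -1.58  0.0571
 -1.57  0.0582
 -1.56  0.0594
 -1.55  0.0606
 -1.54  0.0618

$1.57

T = 0.25;  σ√T = 0.2700
d₁ = [ln(400/250) + (0.01 − 0.06 + ½·0.54²)·0.25] / (σ√T) = (0.4700 + 0.0240) / 0.2700 = 1.8295 which rounds to 1.83
d₂ = 1.8295 − 0.2700 = 1.5595 which rounds to 1.56
e^(−qT) = e^(−0.06·0.25) = 0.9851;  e^(−rT) = e^(−0.01·0.25) = 0.9975
N(−d₂) = N(-1.56) = 0.0594;  N(−d₁) = N(-1.83) = 0.0336
P = 250·0.9975·0.0594 − 400·0.9851·0.0336 = 14.8129 − 13.2397 = 1.5731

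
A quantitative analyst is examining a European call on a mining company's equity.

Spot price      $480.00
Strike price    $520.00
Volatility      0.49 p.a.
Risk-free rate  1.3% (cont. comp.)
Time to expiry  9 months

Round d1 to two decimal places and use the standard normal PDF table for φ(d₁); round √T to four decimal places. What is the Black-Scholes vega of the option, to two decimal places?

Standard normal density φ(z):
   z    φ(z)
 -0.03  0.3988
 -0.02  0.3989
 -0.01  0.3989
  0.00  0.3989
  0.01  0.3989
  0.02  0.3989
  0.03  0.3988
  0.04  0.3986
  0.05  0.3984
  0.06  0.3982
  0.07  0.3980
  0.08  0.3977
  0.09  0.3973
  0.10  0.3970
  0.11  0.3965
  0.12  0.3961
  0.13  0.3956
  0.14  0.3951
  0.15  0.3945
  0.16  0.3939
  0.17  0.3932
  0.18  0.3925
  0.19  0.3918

T = 0.75;  σ√T = 0.4244
ln(S/K) + (r + σ²/2)T = ln(480/520) + (0.013 + 0.49²/2)·0.75 = -0.0800 + 0.0998 = 0.0197
d₁ = 0.0197 / 0.4244 = 0.0465 ⇒ 0.05
√T = √0.75 = 0.8660
φ(d₁) = φ(0.05) = 0.3984
vega = S·φ(d₁)·√T = 480·0.3984·0.8660 = 165.6069

165.61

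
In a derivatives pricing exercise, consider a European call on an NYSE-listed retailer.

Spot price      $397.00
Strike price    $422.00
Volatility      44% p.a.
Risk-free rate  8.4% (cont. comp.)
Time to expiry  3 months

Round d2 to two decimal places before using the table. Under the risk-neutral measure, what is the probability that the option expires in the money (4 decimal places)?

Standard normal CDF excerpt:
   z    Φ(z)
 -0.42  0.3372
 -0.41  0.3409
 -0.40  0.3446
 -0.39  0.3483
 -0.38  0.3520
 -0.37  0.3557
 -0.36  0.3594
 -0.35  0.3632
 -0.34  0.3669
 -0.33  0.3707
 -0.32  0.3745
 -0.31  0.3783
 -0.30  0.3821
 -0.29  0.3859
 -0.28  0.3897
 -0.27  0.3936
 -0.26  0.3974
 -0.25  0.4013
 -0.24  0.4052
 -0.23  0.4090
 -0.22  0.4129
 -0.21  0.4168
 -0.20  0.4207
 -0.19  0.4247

T = 0.25;  σ√T = 0.2200
d₁ = [ln(397/422) + (0.084 + 0.44²/2)·0.25] / 0.2200 = [-0.0611 + 0.0452] / 0.2200 = -0.0721 which rounds to -0.07
d₂ = d₁ − σ√T = -0.0721 − 0.2200 = -0.2921 which rounds to -0.29
Pr(exercise) under Q = N(d₂) = 0.3859

0.3859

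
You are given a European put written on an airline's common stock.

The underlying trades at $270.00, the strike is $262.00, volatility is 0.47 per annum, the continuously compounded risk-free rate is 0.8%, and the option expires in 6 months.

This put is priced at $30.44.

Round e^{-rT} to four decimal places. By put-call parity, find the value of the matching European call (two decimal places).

$39.49

exp(−rT) = exp(−0.008·0.5) = 0.9960
Put-call parity: C − P = S − K·e^(−rT) = 270 − 262·0.9960 = 270 − 260.9520 = 9.0480
C = P + (C − P) = 30.44 + (9.0480) = 39.4880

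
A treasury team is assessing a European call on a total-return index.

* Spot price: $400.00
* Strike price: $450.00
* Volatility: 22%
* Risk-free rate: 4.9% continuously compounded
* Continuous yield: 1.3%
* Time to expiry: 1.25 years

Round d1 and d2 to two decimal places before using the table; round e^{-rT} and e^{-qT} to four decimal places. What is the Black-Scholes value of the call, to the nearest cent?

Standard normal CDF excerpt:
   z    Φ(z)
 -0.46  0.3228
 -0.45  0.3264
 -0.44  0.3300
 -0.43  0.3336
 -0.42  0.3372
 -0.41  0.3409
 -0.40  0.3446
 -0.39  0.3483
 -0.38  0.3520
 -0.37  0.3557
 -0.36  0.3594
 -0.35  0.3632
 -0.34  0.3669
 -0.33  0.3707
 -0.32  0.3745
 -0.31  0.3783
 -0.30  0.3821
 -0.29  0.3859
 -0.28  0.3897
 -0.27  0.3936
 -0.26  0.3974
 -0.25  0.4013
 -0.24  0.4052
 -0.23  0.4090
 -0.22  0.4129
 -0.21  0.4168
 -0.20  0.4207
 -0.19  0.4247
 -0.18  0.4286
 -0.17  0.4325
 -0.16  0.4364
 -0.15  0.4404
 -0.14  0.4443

T = 1.25;  σ√T = 0.2460
d₁ = [ln(400/450) + (0.049 − 0.013 + 0.22²/2)·1.25] / 0.2460 = [-0.1178 + 0.0753] / 0.2460 = -0.1729 ⇒ -0.17
d₂ = d₁ − σ√T = -0.1729 − 0.2460 = -0.4189 ⇒ -0.42
e^(−qT) = e^(−0.013·1.25) = 0.9839;  e^(−rT) = e^(−0.049·1.25) = 0.9406
N(d₁) = N(-0.17) = 0.4325;  N(d₂) = N(-0.42) = 0.3372
C = 400·0.9839·0.4325 − 450·0.9406·0.3372 = 170.2147 − 142.7266 = 27.4881

$27.49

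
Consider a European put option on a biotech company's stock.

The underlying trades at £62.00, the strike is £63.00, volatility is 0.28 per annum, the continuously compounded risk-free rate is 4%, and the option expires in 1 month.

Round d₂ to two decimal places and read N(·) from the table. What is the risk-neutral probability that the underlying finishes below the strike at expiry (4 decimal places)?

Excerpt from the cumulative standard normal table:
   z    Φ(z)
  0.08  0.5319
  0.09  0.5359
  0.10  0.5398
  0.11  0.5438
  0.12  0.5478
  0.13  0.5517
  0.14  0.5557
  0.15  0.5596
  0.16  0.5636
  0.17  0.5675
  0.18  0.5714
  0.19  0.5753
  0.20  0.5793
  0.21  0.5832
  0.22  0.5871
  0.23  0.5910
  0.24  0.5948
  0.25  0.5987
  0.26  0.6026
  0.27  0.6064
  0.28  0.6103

σ√T = 0.28 × 0.2887 = 0.0808
d₁ = [ln(62/63) + (0.04 + 0.28²/2)·0.08333] / 0.0808 = [-0.0160 + 0.0066] / 0.0808 = -0.1163 ≈ -0.12
d₂ = d₁ − σ√T = -0.1163 − 0.0808 = -0.1971 ≈ -0.20
Risk-neutral Pr[S_T < K] = N(−d₂) = N(0.20) = 0.5793

0.5793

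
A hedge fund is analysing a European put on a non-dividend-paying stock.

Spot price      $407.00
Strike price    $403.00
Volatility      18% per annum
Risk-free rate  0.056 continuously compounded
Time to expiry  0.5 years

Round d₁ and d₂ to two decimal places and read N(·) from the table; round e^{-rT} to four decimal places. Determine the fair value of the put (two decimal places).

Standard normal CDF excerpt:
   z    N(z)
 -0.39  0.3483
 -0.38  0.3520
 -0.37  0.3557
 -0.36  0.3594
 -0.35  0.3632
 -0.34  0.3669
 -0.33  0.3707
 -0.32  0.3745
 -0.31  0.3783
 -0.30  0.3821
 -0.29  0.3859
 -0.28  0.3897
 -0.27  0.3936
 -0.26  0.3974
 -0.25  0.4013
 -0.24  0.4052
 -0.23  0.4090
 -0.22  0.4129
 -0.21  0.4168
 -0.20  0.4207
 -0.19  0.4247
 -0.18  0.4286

σ√T = 0.18 × 0.7071 = 0.1273
d₁ = [ln(407/403) + (0.056 + ½·0.18²)·0.5] / (σ√T) = (0.0099 + 0.0361) / 0.1273 = 0.3612 which rounds to 0.36
d₂ = 0.3612 − 0.1273 = 0.2339 which rounds to 0.23
exp(−rT) = exp(−0.056·0.5) = 0.9724
N(−d₂) = N(-0.23) = 0.4090;  N(−d₁) = N(-0.36) = 0.3594
P = 403·0.9724·0.4090 − 407·0.3594 = 160.2778 − 146.2758 = 14.0020

$14.00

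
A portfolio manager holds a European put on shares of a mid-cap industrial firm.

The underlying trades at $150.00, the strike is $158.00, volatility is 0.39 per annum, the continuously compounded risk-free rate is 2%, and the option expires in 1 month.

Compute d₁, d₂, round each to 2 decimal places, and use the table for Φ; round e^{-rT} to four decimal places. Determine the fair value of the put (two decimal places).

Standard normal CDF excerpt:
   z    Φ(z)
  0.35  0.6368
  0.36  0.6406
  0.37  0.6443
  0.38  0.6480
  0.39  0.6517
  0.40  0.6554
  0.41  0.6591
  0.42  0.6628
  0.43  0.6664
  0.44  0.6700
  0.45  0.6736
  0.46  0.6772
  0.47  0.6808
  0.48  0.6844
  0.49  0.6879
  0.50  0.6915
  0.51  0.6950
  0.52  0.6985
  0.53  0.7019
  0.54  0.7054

σ√T = 0.39 × 0.2887 = 0.1126
d₁ = [ln(150/158) + (0.02 + ½·0.39²)·0.08333] / (σ√T) = (-0.0520 + 0.0080) / 0.1126 = -0.3904 which rounds to -0.39
d₂ = -0.3904 − 0.1126 = -0.5030 which rounds to -0.50
e^(−rT) = e^(−0.02·0.08333) = 0.9983
P = 158·0.9983·N(0.50) − 150·N(0.39) = 158·0.9983·0.6915 − 150·0.6517 = 109.0713 − 97.7550 = 11.3163

$11.32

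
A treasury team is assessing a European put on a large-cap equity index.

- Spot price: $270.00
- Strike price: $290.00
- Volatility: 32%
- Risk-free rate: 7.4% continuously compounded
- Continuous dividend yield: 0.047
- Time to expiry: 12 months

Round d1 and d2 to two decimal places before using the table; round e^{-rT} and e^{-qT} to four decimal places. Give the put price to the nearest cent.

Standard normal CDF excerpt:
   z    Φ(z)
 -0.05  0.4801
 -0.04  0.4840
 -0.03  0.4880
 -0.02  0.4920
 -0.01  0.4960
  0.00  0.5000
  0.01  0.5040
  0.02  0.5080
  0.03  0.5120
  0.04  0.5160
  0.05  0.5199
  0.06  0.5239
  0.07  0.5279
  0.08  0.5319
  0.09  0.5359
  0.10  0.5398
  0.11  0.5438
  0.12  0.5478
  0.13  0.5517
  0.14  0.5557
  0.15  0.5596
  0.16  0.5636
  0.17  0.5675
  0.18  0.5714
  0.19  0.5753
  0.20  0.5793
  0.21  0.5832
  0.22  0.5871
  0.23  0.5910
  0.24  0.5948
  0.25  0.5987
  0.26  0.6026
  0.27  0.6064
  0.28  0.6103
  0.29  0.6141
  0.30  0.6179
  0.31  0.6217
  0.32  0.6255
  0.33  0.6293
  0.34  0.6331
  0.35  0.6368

$39.67

σ√T = 0.32·√1 = 0.3200
d₁ = [ln(270/290) + (0.074 − 0.047 + ½·0.32²)·1] / (σ√T) = (-0.0715 + 0.0782) / 0.3200 = 0.0211 ⇒ 0.02
d₂ = 0.0211 − 0.3200 = -0.2989 ⇒ -0.30
exp(−qT) = exp(−0.047·1) = 0.9541;  exp(−rT) = exp(−0.074·1) = 0.9287
N(−d₂) = N(0.30) = 0.6179;  N(−d₁) = N(-0.02) = 0.4920
P = 290·0.9287·0.6179 − 270·0.9541·0.4920 = 166.4147 − 126.7426 = 39.6720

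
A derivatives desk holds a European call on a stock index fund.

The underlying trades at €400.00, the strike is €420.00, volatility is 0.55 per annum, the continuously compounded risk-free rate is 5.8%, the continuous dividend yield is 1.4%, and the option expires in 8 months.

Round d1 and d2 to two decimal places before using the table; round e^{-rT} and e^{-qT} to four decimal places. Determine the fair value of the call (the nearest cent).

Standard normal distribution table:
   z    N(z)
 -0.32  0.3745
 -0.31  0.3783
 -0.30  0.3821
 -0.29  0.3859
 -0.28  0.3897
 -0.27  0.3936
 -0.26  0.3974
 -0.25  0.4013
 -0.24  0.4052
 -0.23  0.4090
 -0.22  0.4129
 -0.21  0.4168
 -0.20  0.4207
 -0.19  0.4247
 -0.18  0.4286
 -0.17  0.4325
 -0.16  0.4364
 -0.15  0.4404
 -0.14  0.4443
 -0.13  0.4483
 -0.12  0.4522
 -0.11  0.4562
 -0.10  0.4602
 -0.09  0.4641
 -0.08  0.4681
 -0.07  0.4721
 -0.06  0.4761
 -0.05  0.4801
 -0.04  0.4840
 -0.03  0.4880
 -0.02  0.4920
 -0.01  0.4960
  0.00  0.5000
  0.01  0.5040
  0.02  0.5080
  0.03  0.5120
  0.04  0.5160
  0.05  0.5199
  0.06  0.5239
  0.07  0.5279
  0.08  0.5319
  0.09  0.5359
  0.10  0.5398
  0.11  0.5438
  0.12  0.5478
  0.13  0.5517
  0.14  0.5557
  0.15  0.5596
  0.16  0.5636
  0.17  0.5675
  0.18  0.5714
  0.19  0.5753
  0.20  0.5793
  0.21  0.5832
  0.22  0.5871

σ√T = 0.55 × 0.8165 = 0.4491
d₁ = [ln(400/420) + (0.058 − 0.014 + ½·0.55²)·0.6667] / (σ√T) = (-0.0488 + 0.1302) / 0.4491 = 0.1812 → 0.18
d₂ = 0.1812 − 0.4491 = -0.2679 → -0.27
exp(−qT) = exp(−0.014·0.6667) = 0.9907;  exp(−rT) = exp(−0.058·0.6667) = 0.9621
N(d₁) = N(0.18) = 0.5714;  N(d₂) = N(-0.27) = 0.3936
C = 400·0.9907·0.5714 − 420·0.9621·0.3936 = 226.4344 − 159.0467 = 67.3877

€67.39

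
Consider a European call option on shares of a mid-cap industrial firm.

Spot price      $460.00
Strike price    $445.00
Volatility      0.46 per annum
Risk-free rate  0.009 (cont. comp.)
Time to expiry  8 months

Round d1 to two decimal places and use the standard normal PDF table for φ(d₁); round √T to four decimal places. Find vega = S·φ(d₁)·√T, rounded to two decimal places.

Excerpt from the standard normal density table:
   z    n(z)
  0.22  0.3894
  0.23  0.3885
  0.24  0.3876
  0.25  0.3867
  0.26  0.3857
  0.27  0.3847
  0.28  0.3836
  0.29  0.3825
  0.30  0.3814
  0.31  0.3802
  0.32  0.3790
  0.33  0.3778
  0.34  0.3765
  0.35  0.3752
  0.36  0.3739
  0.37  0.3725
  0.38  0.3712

143.66

σ√T = 0.46 × 0.8165 = 0.3756
d₁ = [ln(460/445) + (0.009 + 0.46²/2)·0.6667] / 0.3756 = [0.0332 + 0.0765] / 0.3756 = 0.2920 ≈ 0.29
√T = √0.6667 = 0.8165
φ(d₁) = φ(0.29) = 0.3825
vega = S·φ(d₁)·√T = 460·0.3825·0.8165 = 143.6632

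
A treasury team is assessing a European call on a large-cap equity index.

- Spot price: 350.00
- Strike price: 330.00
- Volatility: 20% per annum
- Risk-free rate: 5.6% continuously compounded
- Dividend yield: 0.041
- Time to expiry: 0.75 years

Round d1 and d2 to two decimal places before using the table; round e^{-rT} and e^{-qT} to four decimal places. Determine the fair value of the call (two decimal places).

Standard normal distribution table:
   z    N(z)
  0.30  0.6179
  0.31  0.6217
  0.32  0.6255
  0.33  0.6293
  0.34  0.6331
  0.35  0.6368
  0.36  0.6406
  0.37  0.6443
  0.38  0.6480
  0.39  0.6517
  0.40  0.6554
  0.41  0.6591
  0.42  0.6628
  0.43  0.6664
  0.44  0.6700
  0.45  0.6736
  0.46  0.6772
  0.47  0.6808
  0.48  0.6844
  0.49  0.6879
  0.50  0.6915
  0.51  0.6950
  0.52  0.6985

35.54

T = 0.75;  σ√T = 0.1732
ln(S/K) + (r − q + σ²/2)T = ln(350/330) + (0.056 − 0.041 + 0.2²/2)·0.75 = 0.0588 + 0.0263 = 0.0851
d₁ = 0.0851 / 0.1732 = 0.4913 ⇒ 0.49
d₂ = d₁ − σ√T = 0.4913 − 0.1732 = 0.3181 ⇒ 0.32
e^(−qT) = e^(−0.041·0.75) = 0.9697;  e^(−rT) = e^(−0.056·0.75) = 0.9589
N(d₁) = N(0.49) = 0.6879;  N(d₂) = N(0.32) = 0.6255
C = 350·0.9697·0.6879 − 330·0.9589·0.6255 = 233.4698 − 197.9313 = 35.5385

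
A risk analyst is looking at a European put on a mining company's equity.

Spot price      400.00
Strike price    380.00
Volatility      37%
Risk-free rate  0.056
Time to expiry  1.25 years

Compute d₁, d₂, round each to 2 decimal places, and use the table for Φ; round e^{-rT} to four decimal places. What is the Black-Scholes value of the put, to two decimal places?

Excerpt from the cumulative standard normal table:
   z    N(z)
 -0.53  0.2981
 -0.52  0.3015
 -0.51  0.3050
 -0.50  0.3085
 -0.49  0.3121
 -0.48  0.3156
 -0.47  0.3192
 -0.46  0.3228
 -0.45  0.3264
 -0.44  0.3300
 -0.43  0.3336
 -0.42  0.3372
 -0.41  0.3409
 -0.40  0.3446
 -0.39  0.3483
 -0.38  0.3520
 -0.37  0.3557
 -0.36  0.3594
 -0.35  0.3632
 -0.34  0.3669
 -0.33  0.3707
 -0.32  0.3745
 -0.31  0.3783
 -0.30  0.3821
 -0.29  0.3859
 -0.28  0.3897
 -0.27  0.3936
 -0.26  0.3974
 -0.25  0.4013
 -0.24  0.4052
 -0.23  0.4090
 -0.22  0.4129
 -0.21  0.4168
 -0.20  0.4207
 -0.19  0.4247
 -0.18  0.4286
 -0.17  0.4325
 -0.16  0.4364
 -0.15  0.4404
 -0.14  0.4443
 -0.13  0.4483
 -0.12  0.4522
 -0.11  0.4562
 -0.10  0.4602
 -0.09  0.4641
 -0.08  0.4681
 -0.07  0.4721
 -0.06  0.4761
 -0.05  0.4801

41.04

T = 1.25;  σ√T = 0.4137
d₁ = [ln(400/380) + (0.056 + 0.37²/2)·1.25] / 0.4137 = [0.0513 + 0.1556] / 0.4137 = 0.5000 → 0.50
d₂ = d₁ − σ√T = 0.5000 − 0.4137 = 0.0864 → 0.09
e^(−rT) = e^(−0.056·1.25) = 0.9324
P = 380·0.9324·N(-0.09) − 400·N(-0.50) = 380·0.9324·0.4641 − 400·0.3085 = 164.4362 − 123.4000 = 41.0362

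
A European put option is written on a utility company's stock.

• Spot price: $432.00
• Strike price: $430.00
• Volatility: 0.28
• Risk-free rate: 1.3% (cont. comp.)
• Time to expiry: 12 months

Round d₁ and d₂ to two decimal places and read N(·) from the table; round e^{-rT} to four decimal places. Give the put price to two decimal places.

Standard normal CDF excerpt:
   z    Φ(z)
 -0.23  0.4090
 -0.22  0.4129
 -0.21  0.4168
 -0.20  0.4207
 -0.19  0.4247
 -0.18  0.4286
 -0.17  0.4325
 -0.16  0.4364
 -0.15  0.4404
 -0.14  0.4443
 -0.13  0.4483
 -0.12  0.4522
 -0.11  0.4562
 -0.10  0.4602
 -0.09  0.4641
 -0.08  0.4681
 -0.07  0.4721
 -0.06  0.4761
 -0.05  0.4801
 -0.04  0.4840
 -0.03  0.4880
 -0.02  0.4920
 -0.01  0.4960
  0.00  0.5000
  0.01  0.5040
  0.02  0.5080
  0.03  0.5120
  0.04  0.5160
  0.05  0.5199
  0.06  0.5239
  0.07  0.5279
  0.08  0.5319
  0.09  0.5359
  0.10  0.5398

T = 1;  σ√T = 0.2800
d₁ = [ln(432/430) + (0.013 + 0.28²/2)·1] / 0.2800 = [0.0046 + 0.0522] / 0.2800 = 0.2030 ≈ 0.20
d₂ = d₁ − σ√T = 0.2030 − 0.2800 = -0.0770 ≈ -0.08
e^(−rT) = e^(−0.013·1) = 0.9871
P = 430·0.9871·N(0.08) − 432·N(-0.20) = 430·0.9871·0.5319 − 432·0.4207 = 225.7666 − 181.7424 = 44.0242

$44.02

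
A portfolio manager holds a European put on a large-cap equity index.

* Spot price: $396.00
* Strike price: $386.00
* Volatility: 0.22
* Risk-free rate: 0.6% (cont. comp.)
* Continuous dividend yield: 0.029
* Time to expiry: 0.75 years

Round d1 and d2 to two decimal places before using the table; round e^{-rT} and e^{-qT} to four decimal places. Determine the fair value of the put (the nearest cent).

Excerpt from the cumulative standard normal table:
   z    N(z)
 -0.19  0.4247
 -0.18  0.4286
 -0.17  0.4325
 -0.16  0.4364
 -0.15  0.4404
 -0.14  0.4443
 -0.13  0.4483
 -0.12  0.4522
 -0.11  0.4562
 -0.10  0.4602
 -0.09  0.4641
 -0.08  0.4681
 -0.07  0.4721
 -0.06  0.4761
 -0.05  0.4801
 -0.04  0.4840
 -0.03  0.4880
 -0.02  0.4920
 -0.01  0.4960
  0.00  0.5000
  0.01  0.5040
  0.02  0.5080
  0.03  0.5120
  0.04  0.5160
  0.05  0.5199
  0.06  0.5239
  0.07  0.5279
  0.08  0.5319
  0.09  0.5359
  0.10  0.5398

σ√T = 0.22 × 0.8660 = 0.1905
d₁ = [ln(396/386) + (0.006 − 0.029 + 0.22²/2)·0.75] / 0.1905 = [0.0256 + 0.0009] / 0.1905 = 0.1390 ≈ 0.14
d₂ = d₁ − σ√T = 0.1390 − 0.1905 = -0.0516 ≈ -0.05
e^(−qT) = e^(−0.029·0.75) = 0.9785;  e^(−rT) = e^(−0.006·0.75) = 0.9955
N(−d₂) = N(0.05) = 0.5199;  N(−d₁) = N(-0.14) = 0.4443
P = 386·0.9955·0.5199 − 396·0.9785·0.4443 = 199.7783 − 172.1600 = 27.6183

$27.62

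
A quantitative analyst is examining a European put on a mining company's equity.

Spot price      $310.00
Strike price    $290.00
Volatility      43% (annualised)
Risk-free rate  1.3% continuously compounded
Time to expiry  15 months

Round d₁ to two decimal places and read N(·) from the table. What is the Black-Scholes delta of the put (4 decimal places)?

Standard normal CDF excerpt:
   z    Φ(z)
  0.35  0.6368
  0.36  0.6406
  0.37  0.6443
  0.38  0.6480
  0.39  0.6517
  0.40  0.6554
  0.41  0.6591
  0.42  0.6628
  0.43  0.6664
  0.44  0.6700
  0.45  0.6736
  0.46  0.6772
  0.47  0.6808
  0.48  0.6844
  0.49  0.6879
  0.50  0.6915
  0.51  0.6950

-0.3409

T = 1.25;  σ√T = 0.4808
d₁ = [ln(310/290) + (0.013 + ½·0.43²)·1.25] / (σ√T) = (0.0667 + 0.1318) / 0.4808 = 0.4129 ⇒ 0.41
N(d₁) = N(0.41) = 0.6591
Δ_put = N(d₁) − 1 = 0.6591 − 1 = -0.3409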